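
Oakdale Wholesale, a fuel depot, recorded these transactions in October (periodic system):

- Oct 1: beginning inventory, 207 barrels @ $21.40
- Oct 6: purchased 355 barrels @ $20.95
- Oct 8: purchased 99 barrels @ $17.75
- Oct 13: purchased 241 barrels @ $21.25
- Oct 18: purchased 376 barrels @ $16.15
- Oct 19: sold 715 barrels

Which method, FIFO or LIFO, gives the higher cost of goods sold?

FIFO COGS: 207 @ $21.40 + 355 @ $20.95 + 99 @ $17.75 + 54 @ $21.25 = $14,771.80
LIFO COGS: 376 @ $16.15 + 241 @ $21.25 + 98 @ $17.75 = $12,933.15

FIFO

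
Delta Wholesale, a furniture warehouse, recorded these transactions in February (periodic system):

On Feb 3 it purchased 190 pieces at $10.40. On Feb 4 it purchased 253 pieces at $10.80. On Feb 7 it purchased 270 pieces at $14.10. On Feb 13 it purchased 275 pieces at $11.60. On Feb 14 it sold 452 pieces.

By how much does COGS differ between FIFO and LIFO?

FIFO COGS: 190 @ $10.40 + 253 @ $10.80 + 9 @ $14.10 = $4,835.30
LIFO COGS: 275 @ $11.60 + 177 @ $14.10 = $5,685.70
Difference = |$4,835.30 − $5,685.70| = $850.40

$850.40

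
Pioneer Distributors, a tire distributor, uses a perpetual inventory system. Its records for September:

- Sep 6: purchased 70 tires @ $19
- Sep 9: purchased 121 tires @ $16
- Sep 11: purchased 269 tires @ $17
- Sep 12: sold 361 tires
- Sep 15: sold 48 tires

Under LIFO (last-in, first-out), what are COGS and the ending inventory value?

COGS = $6,870; ending inventory = $969

Sep 12, 361 sold [LIFO — newest first]: 269 @ $17 + 92 @ $16 = $6,045
Sep 15, 48 sold [LIFO — newest first]: 29 @ $16 + 19 @ $19 = $825
Total COGS = $6,045 + $825 = $6,870
Ending inventory: 51 @ $19 = $969
Check: goods available $7,839 = COGS $6,870 + ending $969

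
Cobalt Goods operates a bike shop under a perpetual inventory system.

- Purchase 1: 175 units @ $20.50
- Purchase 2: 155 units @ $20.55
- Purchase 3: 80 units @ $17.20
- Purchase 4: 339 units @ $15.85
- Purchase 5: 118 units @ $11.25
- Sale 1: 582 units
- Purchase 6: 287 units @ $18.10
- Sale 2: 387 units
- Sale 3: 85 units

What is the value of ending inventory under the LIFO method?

Ending inventory = $2,050.00

Sale 1 (582) [LIFO — newest first]: 118 @ $11.25 + 339 @ $15.85 + 80 @ $17.20 + 45 @ $20.55 = $9,001.40
Sale 2 (387) [LIFO — newest first]: 287 @ $18.10 + 100 @ $20.55 = $7,249.70
Sale 3 (85) [LIFO — newest first]: 10 @ $20.55 + 75 @ $20.50 = $1,743.00
Total COGS = $9,001.40 + $7,249.70 + $1,743.00 = $17,994.10
Ending inventory: 100 @ $20.50 = $2,050.00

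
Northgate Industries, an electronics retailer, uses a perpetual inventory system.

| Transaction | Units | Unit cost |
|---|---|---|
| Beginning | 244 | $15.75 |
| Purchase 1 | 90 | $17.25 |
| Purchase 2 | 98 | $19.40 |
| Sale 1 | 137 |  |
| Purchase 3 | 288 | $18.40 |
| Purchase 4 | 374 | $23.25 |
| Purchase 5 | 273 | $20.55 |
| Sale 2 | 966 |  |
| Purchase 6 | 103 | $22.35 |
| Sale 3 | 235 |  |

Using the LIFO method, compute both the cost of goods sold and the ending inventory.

Sale 1 (137) [LIFO — newest first]: 98 @ $19.40 + 39 @ $17.25 = $2,573.95
Sale 2 (966) [LIFO — newest first]: 273 @ $20.55 + 374 @ $23.25 + 288 @ $18.40 + 31 @ $17.25 = $20,139.60
Sale 3 (235) [LIFO — newest first]: 103 @ $22.35 + 20 @ $17.25 + 112 @ $15.75 = $4,411.05
Total COGS = $2,573.95 + $20,139.60 + $4,411.05 = $27,124.60
Ending inventory: 132 @ $15.75 = $2,079.00

COGS = $27,124.60; ending inventory = $2,079.00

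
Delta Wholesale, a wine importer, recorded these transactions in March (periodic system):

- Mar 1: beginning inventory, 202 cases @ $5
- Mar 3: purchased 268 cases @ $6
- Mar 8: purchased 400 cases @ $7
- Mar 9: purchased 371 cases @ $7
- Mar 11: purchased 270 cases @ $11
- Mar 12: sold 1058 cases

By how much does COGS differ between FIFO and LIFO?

FIFO COGS: 202 @ $5 + 268 @ $6 + 400 @ $7 + 188 @ $7 = $6,734
LIFO COGS: 270 @ $11 + 371 @ $7 + 400 @ $7 + 17 @ $6 = $8,469
Difference = |$6,734 − $8,469| = $1,735

$1,735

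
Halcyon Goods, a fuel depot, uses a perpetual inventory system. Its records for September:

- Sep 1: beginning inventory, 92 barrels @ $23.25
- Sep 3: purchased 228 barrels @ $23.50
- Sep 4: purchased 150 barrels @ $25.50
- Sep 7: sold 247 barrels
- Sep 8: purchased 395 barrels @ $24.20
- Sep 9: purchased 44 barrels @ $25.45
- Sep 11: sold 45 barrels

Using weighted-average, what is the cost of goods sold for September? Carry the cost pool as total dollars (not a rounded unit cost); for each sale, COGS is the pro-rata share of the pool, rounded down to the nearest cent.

COGS = $7,041.13

After Sep 1: 92 on hand, pool $2,139.00 (≈ $23.2500 each)
After Sep 3: 320 on hand, pool $7,497.00 (≈ $23.4281 each)
After Sep 4: 470 on hand, pool $11,322.00 (≈ $24.0894 each)
Sep 7, sell 247: 247/470 × $11,322.00 → $5,950.07
After Sep 8: 618 on hand, pool $14,930.93 (≈ $24.1601 each)
After Sep 9: 662 on hand, pool $16,050.73 (≈ $24.2458 each)
Sep 11, sell 45: 45/662 × $16,050.73 → $1,091.06
Total COGS = $5,950.07 + $1,091.06 = $7,041.13
Ending inventory (cost pool remaining) = $14,959.67
Check: goods available $22,000.80 = COGS $7,041.13 + ending $14,959.67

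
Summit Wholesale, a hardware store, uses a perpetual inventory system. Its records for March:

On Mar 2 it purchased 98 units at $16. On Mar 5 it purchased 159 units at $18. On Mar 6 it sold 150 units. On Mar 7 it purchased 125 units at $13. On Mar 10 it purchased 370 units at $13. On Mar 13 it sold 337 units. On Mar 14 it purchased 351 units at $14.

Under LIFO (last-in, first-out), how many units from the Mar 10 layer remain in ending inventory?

33

Mar 6, 150 sold [LIFO — newest first]: 150 @ $18 = $2,700
Mar 13, 337 sold [LIFO — newest first]: 337 @ $13 = $4,381
Total COGS = $2,700 + $4,381 = $7,081
Ending inventory: 98 @ $16 + 9 @ $18 + 125 @ $13 + 33 @ $13 + 351 @ $14 = $8,698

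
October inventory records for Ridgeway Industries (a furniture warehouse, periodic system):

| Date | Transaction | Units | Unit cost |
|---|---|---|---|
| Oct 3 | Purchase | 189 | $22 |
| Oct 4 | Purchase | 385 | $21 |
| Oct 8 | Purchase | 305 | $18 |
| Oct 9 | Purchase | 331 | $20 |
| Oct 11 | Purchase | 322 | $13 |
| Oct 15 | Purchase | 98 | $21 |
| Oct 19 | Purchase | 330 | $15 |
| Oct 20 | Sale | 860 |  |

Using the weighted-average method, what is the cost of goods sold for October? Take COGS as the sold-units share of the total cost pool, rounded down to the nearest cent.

COGS = $15,597.15

Oct 20, sell 860: 860/1960 × $35,547.00 → $15,597.15
Ending inventory (cost pool remaining) = $19,949.85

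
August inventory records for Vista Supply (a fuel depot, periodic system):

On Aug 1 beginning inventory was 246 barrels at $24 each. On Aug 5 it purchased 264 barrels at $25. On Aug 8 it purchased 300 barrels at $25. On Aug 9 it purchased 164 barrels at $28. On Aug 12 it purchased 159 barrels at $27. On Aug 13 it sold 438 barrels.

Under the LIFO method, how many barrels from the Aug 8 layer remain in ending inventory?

Aug 13, 438 sold [LIFO — newest first]: 159 @ $27 + 164 @ $28 + 115 @ $25 = $11,760
Ending inventory: 246 @ $24 + 264 @ $25 + 185 @ $25 = $17,129
Check: goods available $28,889 = COGS $11,760 + ending $17,129

185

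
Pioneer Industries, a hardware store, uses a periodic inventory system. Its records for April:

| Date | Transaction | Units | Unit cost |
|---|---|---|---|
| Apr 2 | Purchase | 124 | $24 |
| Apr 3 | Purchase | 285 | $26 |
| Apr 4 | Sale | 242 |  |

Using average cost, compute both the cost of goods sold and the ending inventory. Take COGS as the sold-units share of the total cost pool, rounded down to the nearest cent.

Apr 4, sell 242: 242/409 × $10,386.00 → $6,145.26
Ending inventory (cost pool remaining) = $4,240.74

COGS = $6,145.26; ending inventory = $4,240.74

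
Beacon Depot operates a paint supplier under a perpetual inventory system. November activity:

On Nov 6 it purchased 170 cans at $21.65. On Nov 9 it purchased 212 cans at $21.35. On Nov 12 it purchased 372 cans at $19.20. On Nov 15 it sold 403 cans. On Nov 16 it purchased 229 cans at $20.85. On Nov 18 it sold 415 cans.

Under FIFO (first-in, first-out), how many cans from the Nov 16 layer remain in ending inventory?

165

Nov 15, 403 sold [FIFO — oldest first]: 170 @ $21.65 + 212 @ $21.35 + 21 @ $19.20 = $8,609.90
Nov 18, 415 sold [FIFO — oldest first]: 351 @ $19.20 + 64 @ $20.85 = $8,073.60
Total COGS = $8,609.90 + $8,073.60 = $16,683.50
Ending inventory: 165 @ $20.85 = $3,440.25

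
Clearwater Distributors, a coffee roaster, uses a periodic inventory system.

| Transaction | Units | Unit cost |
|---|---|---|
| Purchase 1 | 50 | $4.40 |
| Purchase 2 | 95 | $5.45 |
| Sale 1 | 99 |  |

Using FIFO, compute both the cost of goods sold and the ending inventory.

Sale 1 (99) [FIFO — oldest first]: 50 @ $4.40 + 49 @ $5.45 = $487.05
Ending inventory: 46 @ $5.45 = $250.70
Check: goods available $737.75 = COGS $487.05 + ending $250.70

COGS = $487.05; ending inventory = $250.70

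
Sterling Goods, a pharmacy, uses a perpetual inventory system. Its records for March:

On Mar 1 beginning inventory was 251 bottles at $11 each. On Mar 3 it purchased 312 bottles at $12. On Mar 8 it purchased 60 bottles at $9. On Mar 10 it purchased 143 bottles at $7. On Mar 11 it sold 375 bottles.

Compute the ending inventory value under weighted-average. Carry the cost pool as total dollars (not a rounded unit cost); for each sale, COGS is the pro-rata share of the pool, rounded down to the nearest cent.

After Mar 1: 251 on hand, pool $2,761.00 (≈ $11.0000 each)
After Mar 3: 563 on hand, pool $6,505.00 (≈ $11.5542 each)
After Mar 8: 623 on hand, pool $7,045.00 (≈ $11.3082 each)
After Mar 10: 766 on hand, pool $8,046.00 (≈ $10.5039 each)
Mar 11, sell 375: 375/766 × $8,046.00 → $3,938.96
Ending inventory (cost pool remaining) = $4,107.04
Check: goods available $8,046.00 = COGS $3,938.96 + ending $4,107.04

Ending inventory = $4,107.04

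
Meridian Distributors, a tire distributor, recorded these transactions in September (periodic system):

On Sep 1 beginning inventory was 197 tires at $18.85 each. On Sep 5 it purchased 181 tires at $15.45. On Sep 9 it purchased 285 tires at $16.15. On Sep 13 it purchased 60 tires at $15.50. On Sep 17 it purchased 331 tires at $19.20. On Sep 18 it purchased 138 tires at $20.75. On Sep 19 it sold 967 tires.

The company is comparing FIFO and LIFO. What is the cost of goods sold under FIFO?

COGS = $16,727.45

FIFO COGS: 197 @ $18.85 + 181 @ $15.45 + 285 @ $16.15 + 60 @ $15.50 + 244 @ $19.20 = $16,727.45
LIFO COGS: 138 @ $20.75 + 331 @ $19.20 + 60 @ $15.50 + 285 @ $16.15 + 153 @ $15.45 = $17,115.30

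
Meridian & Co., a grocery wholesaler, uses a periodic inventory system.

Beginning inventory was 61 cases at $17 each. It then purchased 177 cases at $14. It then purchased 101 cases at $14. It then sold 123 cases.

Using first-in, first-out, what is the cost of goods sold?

COGS = $1,905

Sale 1 (123) [FIFO — oldest first]: 61 @ $17 + 62 @ $14 = $1,905
Ending inventory: 115 @ $14 + 101 @ $14 = $3,024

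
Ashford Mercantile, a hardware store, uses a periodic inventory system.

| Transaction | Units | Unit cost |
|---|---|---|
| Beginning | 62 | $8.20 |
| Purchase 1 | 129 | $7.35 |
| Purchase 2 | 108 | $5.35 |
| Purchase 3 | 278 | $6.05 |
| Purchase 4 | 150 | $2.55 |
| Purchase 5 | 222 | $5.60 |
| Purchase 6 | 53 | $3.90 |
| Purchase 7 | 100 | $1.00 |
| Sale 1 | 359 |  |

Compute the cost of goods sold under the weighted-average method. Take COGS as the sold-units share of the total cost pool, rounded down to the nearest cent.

COGS = $1,840.16

Sale 1, sell 359: 359/1102 × $5,648.65 → $1,840.16
Ending inventory (cost pool remaining) = $3,808.49
Check: goods available $5,648.65 = COGS $1,840.16 + ending $3,808.49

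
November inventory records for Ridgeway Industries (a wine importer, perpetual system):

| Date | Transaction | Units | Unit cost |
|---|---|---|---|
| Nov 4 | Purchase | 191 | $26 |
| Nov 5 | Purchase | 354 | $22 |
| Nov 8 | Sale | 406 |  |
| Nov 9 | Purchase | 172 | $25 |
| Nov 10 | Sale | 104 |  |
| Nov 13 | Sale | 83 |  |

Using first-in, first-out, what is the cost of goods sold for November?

Nov 8, 406 sold [FIFO — oldest first]: 191 @ $26 + 215 @ $22 = $9,696
Nov 10, 104 sold [FIFO — oldest first]: 104 @ $22 = $2,288
Nov 13, 83 sold [FIFO — oldest first]: 35 @ $22 + 48 @ $25 = $1,970
Total COGS = $9,696 + $2,288 + $1,970 = $13,954
Ending inventory: 124 @ $25 = $3,100
Check: goods available $17,054 = COGS $13,954 + ending $3,100

COGS = $13,954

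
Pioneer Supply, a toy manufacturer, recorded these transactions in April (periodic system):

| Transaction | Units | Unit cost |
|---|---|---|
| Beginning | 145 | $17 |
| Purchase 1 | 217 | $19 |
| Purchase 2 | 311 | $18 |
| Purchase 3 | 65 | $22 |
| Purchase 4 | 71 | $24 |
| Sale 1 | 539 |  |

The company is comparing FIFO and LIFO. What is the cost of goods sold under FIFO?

FIFO COGS: 145 @ $17 + 217 @ $19 + 177 @ $18 = $9,774
LIFO COGS: 71 @ $24 + 65 @ $22 + 311 @ $18 + 92 @ $19 = $10,480

COGS = $9,774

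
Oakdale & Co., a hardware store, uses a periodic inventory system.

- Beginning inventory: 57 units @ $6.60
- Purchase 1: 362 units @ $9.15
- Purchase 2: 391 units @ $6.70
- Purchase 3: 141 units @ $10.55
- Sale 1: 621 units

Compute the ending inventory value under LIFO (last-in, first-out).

Sale 1 (621) [LIFO — newest first]: 141 @ $10.55 + 391 @ $6.70 + 89 @ $9.15 = $4,921.60
Ending inventory: 57 @ $6.60 + 273 @ $9.15 = $2,874.15
Check: goods available $7,795.75 = COGS $4,921.60 + ending $2,874.15

Ending inventory = $2,874.15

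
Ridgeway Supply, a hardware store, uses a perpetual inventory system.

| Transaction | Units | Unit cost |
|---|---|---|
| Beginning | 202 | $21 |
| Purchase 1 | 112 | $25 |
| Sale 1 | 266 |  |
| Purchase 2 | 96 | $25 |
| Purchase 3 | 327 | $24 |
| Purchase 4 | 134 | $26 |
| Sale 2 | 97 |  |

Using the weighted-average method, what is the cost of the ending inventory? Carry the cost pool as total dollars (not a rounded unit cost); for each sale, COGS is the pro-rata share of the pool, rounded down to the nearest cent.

Ending inventory = $12,434.24

After Beginning: 202 on hand, pool $4,242.00 (≈ $21.0000 each)
After Purchase 1: 314 on hand, pool $7,042.00 (≈ $22.4268 each)
Sale 1, sell 266: 266/314 × $7,042.00 → $5,965.51
After Purchase 2: 144 on hand, pool $3,476.49 (≈ $24.1423 each)
After Purchase 3: 471 on hand, pool $11,324.49 (≈ $24.0435 each)
After Purchase 4: 605 on hand, pool $14,808.49 (≈ $24.4768 each)
Sale 2, sell 97: 97/605 × $14,808.49 → $2,374.25
Total COGS = $5,965.51 + $2,374.25 = $8,339.76
Ending inventory (cost pool remaining) = $12,434.24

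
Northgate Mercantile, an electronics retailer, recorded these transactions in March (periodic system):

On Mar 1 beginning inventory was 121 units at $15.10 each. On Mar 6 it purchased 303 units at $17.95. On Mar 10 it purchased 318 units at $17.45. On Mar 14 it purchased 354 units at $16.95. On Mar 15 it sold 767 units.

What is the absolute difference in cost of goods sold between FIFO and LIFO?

FIFO COGS: 121 @ $15.10 + 303 @ $17.95 + 318 @ $17.45 + 25 @ $16.95 = $13,238.80
LIFO COGS: 354 @ $16.95 + 318 @ $17.45 + 95 @ $17.95 = $13,254.65
Difference = |$13,238.80 − $13,254.65| = $15.85

$15.85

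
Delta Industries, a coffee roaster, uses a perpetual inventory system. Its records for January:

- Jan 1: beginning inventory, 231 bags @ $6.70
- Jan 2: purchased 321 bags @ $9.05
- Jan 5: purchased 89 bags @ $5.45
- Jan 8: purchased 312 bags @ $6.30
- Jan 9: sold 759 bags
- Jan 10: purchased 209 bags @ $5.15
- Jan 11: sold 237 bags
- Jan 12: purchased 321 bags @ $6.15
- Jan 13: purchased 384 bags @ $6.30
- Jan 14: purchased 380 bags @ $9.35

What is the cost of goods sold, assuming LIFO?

Jan 9, 759 sold [LIFO — newest first]: 312 @ $6.30 + 89 @ $5.45 + 321 @ $9.05 + 37 @ $6.70 = $5,603.60
Jan 11, 237 sold [LIFO — newest first]: 209 @ $5.15 + 28 @ $6.70 = $1,263.95
Total COGS = $5,603.60 + $1,263.95 = $6,867.55
Ending inventory: 166 @ $6.70 + 321 @ $6.15 + 384 @ $6.30 + 380 @ $9.35 = $9,058.55
Check: goods available $15,926.10 = COGS $6,867.55 + ending $9,058.55

COGS = $6,867.55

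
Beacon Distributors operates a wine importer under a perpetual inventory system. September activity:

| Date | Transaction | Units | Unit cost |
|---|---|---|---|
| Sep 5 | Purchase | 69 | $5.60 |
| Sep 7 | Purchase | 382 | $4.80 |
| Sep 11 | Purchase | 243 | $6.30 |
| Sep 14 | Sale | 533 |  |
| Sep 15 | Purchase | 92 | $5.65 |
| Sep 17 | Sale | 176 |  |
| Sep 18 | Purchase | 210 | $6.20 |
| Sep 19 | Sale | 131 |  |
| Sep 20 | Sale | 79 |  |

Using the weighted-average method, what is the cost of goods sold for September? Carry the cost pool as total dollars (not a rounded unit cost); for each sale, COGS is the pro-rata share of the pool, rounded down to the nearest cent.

COGS = $5,109.88

After Sep 5: 69 on hand, pool $386.40 (≈ $5.6000 each)
After Sep 7: 451 on hand, pool $2,220.00 (≈ $4.9224 each)
After Sep 11: 694 on hand, pool $3,750.90 (≈ $5.4048 each)
Sep 14, sell 533: 533/694 × $3,750.90 → $2,880.73
After Sep 15: 253 on hand, pool $1,389.97 (≈ $5.4940 each)
Sep 17, sell 176: 176/253 × $1,389.97 → $966.93
After Sep 18: 287 on hand, pool $1,725.04 (≈ $6.0106 each)
Sep 19, sell 131: 131/287 × $1,725.04 → $787.38
Sep 20, sell 79: 79/156 × $937.66 → $474.84
Total COGS = $2,880.73 + $966.93 + $787.38 + $474.84 = $5,109.88
Ending inventory (cost pool remaining) = $462.82
Check: goods available $5,572.70 = COGS $5,109.88 + ending $462.82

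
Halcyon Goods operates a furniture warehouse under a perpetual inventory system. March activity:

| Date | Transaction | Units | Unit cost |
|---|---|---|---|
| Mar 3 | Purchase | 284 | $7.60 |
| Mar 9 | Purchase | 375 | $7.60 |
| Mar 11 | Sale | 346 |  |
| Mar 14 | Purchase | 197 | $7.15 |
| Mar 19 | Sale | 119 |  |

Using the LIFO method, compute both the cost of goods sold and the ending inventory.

Mar 11, 346 sold [LIFO — newest first]: 346 @ $7.60 = $2,629.60
Mar 19, 119 sold [LIFO — newest first]: 119 @ $7.15 = $850.85
Total COGS = $2,629.60 + $850.85 = $3,480.45
Ending inventory: 284 @ $7.60 + 29 @ $7.60 + 78 @ $7.15 = $2,936.50

COGS = $3,480.45; ending inventory = $2,936.50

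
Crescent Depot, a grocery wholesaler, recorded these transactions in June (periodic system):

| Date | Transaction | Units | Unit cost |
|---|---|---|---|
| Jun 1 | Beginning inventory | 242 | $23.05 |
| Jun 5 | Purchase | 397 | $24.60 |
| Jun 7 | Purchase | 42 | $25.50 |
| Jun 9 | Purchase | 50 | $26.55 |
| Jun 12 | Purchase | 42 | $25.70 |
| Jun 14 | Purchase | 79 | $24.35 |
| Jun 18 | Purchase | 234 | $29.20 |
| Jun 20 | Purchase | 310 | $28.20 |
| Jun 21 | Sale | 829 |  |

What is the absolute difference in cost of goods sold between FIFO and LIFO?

$2,561.75

FIFO COGS: 242 @ $23.05 + 397 @ $24.60 + 42 @ $25.50 + 50 @ $26.55 + 42 @ $25.70 + 56 @ $24.35 = $20,185.80
LIFO COGS: 310 @ $28.20 + 234 @ $29.20 + 79 @ $24.35 + 42 @ $25.70 + 50 @ $26.55 + 42 @ $25.50 + 72 @ $24.60 = $22,747.55
Difference = |$20,185.80 − $22,747.55| = $2,561.75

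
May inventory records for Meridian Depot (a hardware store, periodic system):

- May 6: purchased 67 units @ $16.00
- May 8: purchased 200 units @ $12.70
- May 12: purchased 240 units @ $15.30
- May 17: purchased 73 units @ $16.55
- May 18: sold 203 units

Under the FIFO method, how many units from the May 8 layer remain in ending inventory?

64

May 18, 203 sold [FIFO — oldest first]: 67 @ $16.00 + 136 @ $12.70 = $2,799.20
Ending inventory: 64 @ $12.70 + 240 @ $15.30 + 73 @ $16.55 = $5,692.95
Check: goods available $8,492.15 = COGS $2,799.20 + ending $5,692.95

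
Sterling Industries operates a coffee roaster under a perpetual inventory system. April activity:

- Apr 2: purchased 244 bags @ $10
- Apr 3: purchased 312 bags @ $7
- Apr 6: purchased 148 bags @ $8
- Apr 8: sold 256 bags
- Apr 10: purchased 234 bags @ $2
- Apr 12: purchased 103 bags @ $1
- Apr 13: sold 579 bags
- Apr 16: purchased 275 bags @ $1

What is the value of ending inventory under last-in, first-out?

Ending inventory = $2,335

Apr 8, 256 sold [LIFO — newest first]: 148 @ $8 + 108 @ $7 = $1,940
Apr 13, 579 sold [LIFO — newest first]: 103 @ $1 + 234 @ $2 + 204 @ $7 + 38 @ $10 = $2,379
Total COGS = $1,940 + $2,379 = $4,319
Ending inventory: 206 @ $10 + 275 @ $1 = $2,335
Check: goods available $6,654 = COGS $4,319 + ending $2,335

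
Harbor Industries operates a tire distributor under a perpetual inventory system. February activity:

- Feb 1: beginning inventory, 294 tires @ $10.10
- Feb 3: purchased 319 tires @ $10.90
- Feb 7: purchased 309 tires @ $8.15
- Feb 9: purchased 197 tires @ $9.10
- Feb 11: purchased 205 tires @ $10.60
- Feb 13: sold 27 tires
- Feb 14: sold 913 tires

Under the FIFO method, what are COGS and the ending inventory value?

COGS = $9,128.65; ending inventory = $3,801.90

Feb 13, 27 sold [FIFO — oldest first]: 27 @ $10.10 = $272.70
Feb 14, 913 sold [FIFO — oldest first]: 267 @ $10.10 + 319 @ $10.90 + 309 @ $8.15 + 18 @ $9.10 = $8,855.95
Total COGS = $272.70 + $8,855.95 = $9,128.65
Ending inventory: 179 @ $9.10 + 205 @ $10.60 = $3,801.90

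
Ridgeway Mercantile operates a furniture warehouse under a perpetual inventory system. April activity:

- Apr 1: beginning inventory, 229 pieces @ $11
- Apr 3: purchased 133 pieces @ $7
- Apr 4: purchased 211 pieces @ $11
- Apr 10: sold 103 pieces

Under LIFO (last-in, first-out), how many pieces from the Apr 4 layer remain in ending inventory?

108

Apr 10, 103 sold [LIFO — newest first]: 103 @ $11 = $1,133
Ending inventory: 229 @ $11 + 133 @ $7 + 108 @ $11 = $4,638
Check: goods available $5,771 = COGS $1,133 + ending $4,638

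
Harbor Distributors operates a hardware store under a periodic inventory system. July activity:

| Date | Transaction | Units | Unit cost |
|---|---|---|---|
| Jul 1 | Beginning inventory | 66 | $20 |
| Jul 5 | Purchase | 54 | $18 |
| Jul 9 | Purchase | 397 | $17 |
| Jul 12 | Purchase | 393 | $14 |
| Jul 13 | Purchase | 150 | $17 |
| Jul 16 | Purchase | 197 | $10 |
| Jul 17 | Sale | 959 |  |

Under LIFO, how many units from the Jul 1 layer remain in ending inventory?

66

Jul 17, 959 sold [LIFO — newest first]: 197 @ $10 + 150 @ $17 + 393 @ $14 + 219 @ $17 = $13,745
Ending inventory: 66 @ $20 + 54 @ $18 + 178 @ $17 = $5,318
Check: goods available $19,063 = COGS $13,745 + ending $5,318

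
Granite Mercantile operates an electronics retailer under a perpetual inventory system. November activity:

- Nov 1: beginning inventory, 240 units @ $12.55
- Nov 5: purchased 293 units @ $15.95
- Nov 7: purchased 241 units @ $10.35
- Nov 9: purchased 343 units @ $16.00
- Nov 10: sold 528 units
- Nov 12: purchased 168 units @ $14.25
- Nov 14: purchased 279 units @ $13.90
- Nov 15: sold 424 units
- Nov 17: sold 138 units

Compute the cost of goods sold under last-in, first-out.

Nov 10, 528 sold [LIFO — newest first]: 343 @ $16.00 + 185 @ $10.35 = $7,402.75
Nov 15, 424 sold [LIFO — newest first]: 279 @ $13.90 + 145 @ $14.25 = $5,944.35
Nov 17, 138 sold [LIFO — newest first]: 23 @ $14.25 + 56 @ $10.35 + 59 @ $15.95 = $1,848.40
Total COGS = $7,402.75 + $5,944.35 + $1,848.40 = $15,195.50
Ending inventory: 240 @ $12.55 + 234 @ $15.95 = $6,744.30
Check: goods available $21,939.80 = COGS $15,195.50 + ending $6,744.30

COGS = $15,195.50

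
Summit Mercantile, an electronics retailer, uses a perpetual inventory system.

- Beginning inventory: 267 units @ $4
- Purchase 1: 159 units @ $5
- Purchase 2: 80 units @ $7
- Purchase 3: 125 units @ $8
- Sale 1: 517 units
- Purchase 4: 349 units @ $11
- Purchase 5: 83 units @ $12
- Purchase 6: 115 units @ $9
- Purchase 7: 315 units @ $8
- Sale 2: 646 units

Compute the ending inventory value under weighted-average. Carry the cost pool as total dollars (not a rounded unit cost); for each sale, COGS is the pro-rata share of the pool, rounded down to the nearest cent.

After Beginning: 267 on hand, pool $1,068.00 (≈ $4.0000 each)
After Purchase 1: 426 on hand, pool $1,863.00 (≈ $4.3732 each)
After Purchase 2: 506 on hand, pool $2,423.00 (≈ $4.7885 each)
After Purchase 3: 631 on hand, pool $3,423.00 (≈ $5.4247 each)
Sale 1, sell 517: 517/631 × $3,423.00 → $2,804.58
After Purchase 4: 463 on hand, pool $4,457.42 (≈ $9.6273 each)
After Purchase 5: 546 on hand, pool $5,453.42 (≈ $9.9879 each)
After Purchase 6: 661 on hand, pool $6,488.42 (≈ $9.8161 each)
After Purchase 7: 976 on hand, pool $9,008.42 (≈ $9.2299 each)
Sale 2, sell 646: 646/976 × $9,008.42 → $5,962.54
Total COGS = $2,804.58 + $5,962.54 = $8,767.12
Ending inventory (cost pool remaining) = $3,045.88
Check: goods available $11,813.00 = COGS $8,767.12 + ending $3,045.88

Ending inventory = $3,045.88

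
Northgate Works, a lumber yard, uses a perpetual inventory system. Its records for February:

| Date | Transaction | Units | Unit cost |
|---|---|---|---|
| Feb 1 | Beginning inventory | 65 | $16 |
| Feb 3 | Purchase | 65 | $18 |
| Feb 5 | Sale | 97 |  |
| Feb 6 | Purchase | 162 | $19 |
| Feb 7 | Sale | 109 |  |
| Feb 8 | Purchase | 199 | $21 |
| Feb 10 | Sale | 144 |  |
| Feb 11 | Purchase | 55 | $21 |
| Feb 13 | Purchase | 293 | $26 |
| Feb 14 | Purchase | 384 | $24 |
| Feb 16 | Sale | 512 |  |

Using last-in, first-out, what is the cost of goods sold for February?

COGS = $19,321

Feb 5, 97 sold [LIFO — newest first]: 65 @ $18 + 32 @ $16 = $1,682
Feb 7, 109 sold [LIFO — newest first]: 109 @ $19 = $2,071
Feb 10, 144 sold [LIFO — newest first]: 144 @ $21 = $3,024
Feb 16, 512 sold [LIFO — newest first]: 384 @ $24 + 128 @ $26 = $12,544
Total COGS = $1,682 + $2,071 + $3,024 + $12,544 = $19,321
Ending inventory: 33 @ $16 + 53 @ $19 + 55 @ $21 + 55 @ $21 + 165 @ $26 = $8,135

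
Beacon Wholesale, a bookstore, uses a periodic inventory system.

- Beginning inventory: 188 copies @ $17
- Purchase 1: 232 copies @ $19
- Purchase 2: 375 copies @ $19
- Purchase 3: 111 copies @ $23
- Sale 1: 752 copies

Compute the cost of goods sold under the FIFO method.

Sale 1 (752) [FIFO — oldest first]: 188 @ $17 + 232 @ $19 + 332 @ $19 = $13,912
Ending inventory: 43 @ $19 + 111 @ $23 = $3,370
Check: goods available $17,282 = COGS $13,912 + ending $3,370

COGS = $13,912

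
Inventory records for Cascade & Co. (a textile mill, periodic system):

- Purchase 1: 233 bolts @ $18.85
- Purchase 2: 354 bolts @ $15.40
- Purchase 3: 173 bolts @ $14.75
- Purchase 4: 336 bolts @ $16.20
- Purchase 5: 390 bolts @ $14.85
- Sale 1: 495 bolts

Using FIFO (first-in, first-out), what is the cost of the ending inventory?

Ending inventory = $15,203.25

Sale 1 (495) [FIFO — oldest first]: 233 @ $18.85 + 262 @ $15.40 = $8,426.85
Ending inventory: 92 @ $15.40 + 173 @ $14.75 + 336 @ $16.20 + 390 @ $14.85 = $15,203.25
Check: goods available $23,630.10 = COGS $8,426.85 + ending $15,203.25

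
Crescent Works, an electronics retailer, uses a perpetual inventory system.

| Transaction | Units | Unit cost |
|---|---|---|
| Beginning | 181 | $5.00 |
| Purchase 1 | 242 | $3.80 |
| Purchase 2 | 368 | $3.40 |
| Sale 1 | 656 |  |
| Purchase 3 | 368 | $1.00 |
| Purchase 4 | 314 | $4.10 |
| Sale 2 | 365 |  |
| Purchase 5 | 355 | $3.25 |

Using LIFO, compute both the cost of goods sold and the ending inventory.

Sale 1 (656) [LIFO — newest first]: 368 @ $3.40 + 242 @ $3.80 + 46 @ $5.00 = $2,400.80
Sale 2 (365) [LIFO — newest first]: 314 @ $4.10 + 51 @ $1.00 = $1,338.40
Total COGS = $2,400.80 + $1,338.40 = $3,739.20
Ending inventory: 135 @ $5.00 + 317 @ $1.00 + 355 @ $3.25 = $2,145.75

COGS = $3,739.20; ending inventory = $2,145.75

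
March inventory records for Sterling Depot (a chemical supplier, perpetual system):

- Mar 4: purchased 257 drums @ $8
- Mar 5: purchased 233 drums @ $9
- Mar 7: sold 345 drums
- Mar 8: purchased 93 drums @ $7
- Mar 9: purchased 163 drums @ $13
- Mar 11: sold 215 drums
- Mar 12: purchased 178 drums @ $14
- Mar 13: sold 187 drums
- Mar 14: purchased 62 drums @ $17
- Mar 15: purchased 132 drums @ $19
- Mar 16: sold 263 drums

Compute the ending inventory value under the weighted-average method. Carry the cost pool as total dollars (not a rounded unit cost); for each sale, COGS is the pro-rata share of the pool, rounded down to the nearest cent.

After Mar 4: 257 on hand, pool $2,056.00 (≈ $8.0000 each)
After Mar 5: 490 on hand, pool $4,153.00 (≈ $8.4755 each)
Mar 7, sell 345: 345/490 × $4,153.00 → $2,924.05
After Mar 8: 238 on hand, pool $1,879.95 (≈ $7.8989 each)
After Mar 9: 401 on hand, pool $3,998.95 (≈ $9.9724 each)
Mar 11, sell 215: 215/401 × $3,998.95 → $2,144.07
After Mar 12: 364 on hand, pool $4,346.88 (≈ $11.9420 each)
Mar 13, sell 187: 187/364 × $4,346.88 → $2,233.14
After Mar 14: 239 on hand, pool $3,167.74 (≈ $13.2541 each)
After Mar 15: 371 on hand, pool $5,675.74 (≈ $15.2985 each)
Mar 16, sell 263: 263/371 × $5,675.74 → $4,023.50
Total COGS = $2,924.05 + $2,144.07 + $2,233.14 + $4,023.50 = $11,324.76
Ending inventory (cost pool remaining) = $1,652.24

Ending inventory = $1,652.24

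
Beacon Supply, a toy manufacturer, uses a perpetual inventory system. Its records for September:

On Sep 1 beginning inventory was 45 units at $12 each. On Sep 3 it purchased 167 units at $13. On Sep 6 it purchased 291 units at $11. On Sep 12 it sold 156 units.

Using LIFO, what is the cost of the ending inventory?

Sep 12, 156 sold [LIFO — newest first]: 156 @ $11 = $1,716
Ending inventory: 45 @ $12 + 167 @ $13 + 135 @ $11 = $4,196
Check: goods available $5,912 = COGS $1,716 + ending $4,196

Ending inventory = $4,196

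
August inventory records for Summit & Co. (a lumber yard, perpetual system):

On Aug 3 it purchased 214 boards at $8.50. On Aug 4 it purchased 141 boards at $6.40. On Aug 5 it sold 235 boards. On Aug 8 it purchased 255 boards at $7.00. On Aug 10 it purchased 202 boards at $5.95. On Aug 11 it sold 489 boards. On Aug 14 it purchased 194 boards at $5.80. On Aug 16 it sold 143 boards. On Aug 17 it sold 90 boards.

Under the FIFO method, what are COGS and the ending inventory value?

Aug 5, 235 sold [FIFO — oldest first]: 214 @ $8.50 + 21 @ $6.40 = $1,953.40
Aug 11, 489 sold [FIFO — oldest first]: 120 @ $6.40 + 255 @ $7.00 + 114 @ $5.95 = $3,231.30
Aug 16, 143 sold [FIFO — oldest first]: 88 @ $5.95 + 55 @ $5.80 = $842.60
Aug 17, 90 sold [FIFO — oldest first]: 90 @ $5.80 = $522.00
Total COGS = $1,953.40 + $3,231.30 + $842.60 + $522.00 = $6,549.30
Ending inventory: 49 @ $5.80 = $284.20

COGS = $6,549.30; ending inventory = $284.20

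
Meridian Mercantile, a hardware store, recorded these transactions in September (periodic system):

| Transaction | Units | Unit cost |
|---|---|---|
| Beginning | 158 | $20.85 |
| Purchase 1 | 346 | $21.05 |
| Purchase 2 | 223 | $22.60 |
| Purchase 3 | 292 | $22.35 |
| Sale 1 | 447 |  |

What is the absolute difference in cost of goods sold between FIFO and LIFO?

$651.45

FIFO COGS: 158 @ $20.85 + 289 @ $21.05 = $9,377.75
LIFO COGS: 292 @ $22.35 + 155 @ $22.60 = $10,029.20
Difference = |$9,377.75 − $10,029.20| = $651.45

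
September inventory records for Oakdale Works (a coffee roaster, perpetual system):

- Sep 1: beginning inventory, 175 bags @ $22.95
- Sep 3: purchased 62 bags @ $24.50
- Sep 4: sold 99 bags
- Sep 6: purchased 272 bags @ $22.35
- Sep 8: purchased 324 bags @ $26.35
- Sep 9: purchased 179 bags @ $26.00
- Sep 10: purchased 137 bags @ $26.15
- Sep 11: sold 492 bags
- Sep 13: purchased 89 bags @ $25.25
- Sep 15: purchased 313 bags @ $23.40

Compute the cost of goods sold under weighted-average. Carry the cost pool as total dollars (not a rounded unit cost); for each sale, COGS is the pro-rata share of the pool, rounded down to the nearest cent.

After Sep 1: 175 on hand, pool $4,016.25 (≈ $22.9500 each)
After Sep 3: 237 on hand, pool $5,535.25 (≈ $23.3555 each)
Sep 4, sell 99: 99/237 × $5,535.25 → $2,312.19
After Sep 6: 410 on hand, pool $9,302.26 (≈ $22.6884 each)
After Sep 8: 734 on hand, pool $17,839.66 (≈ $24.3047 each)
After Sep 9: 913 on hand, pool $22,493.66 (≈ $24.6371 each)
After Sep 10: 1050 on hand, pool $26,076.21 (≈ $24.8345 each)
Sep 11, sell 492: 492/1050 × $26,076.21 → $12,218.56
After Sep 13: 647 on hand, pool $16,104.90 (≈ $24.8917 each)
After Sep 15: 960 on hand, pool $23,429.10 (≈ $24.4053 each)
Total COGS = $2,312.19 + $12,218.56 = $14,530.75
Ending inventory (cost pool remaining) = $23,429.10

COGS = $14,530.75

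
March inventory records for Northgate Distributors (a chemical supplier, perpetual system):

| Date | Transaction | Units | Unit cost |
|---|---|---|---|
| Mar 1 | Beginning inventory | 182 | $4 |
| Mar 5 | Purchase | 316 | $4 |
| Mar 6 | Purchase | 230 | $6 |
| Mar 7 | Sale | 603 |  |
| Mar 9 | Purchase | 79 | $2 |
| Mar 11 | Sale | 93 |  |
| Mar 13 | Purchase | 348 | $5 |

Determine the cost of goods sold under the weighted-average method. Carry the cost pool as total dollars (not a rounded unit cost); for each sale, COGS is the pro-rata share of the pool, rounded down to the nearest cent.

COGS = $3,128.99

After Mar 1: 182 on hand, pool $728.00 (≈ $4.0000 each)
After Mar 5: 498 on hand, pool $1,992.00 (≈ $4.0000 each)
After Mar 6: 728 on hand, pool $3,372.00 (≈ $4.6319 each)
Mar 7, sell 603: 603/728 × $3,372.00 → $2,793.01
After Mar 9: 204 on hand, pool $736.99 (≈ $3.6127 each)
Mar 11, sell 93: 93/204 × $736.99 → $335.98
After Mar 13: 459 on hand, pool $2,141.01 (≈ $4.6645 each)
Total COGS = $2,793.01 + $335.98 = $3,128.99
Ending inventory (cost pool remaining) = $2,141.01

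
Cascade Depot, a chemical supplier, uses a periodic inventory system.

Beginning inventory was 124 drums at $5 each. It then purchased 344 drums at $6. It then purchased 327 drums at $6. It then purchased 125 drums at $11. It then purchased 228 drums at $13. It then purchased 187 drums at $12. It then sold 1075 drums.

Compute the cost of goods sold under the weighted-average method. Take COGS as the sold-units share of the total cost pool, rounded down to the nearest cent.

COGS = $9,042.07

Sale 1, sell 1075: 1075/1335 × $11,229.00 → $9,042.07
Ending inventory (cost pool remaining) = $2,186.93
Check: goods available $11,229.00 = COGS $9,042.07 + ending $2,186.93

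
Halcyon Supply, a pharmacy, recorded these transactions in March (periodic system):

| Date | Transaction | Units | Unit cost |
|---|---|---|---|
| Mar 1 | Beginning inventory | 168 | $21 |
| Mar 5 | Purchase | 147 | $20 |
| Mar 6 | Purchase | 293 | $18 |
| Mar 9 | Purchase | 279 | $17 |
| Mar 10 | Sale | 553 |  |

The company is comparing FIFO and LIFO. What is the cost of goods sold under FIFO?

FIFO COGS: 168 @ $21 + 147 @ $20 + 238 @ $18 = $10,752
LIFO COGS: 279 @ $17 + 274 @ $18 = $9,675

COGS = $10,752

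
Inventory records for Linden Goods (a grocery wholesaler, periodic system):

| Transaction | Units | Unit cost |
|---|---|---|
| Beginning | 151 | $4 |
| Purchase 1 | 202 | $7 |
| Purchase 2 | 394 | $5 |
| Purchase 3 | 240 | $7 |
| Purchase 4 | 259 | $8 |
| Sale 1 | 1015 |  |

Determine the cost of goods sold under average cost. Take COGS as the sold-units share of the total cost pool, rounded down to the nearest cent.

Sale 1, sell 1015: 1015/1246 × $7,740.00 → $6,305.05
Ending inventory (cost pool remaining) = $1,434.95

COGS = $6,305.05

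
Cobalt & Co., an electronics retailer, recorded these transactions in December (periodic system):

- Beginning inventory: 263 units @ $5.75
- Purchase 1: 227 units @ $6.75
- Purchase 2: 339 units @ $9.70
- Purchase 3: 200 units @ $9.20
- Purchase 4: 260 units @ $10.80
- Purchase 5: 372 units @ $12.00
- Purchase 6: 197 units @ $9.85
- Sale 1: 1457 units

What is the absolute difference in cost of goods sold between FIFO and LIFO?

FIFO COGS: 263 @ $5.75 + 227 @ $6.75 + 339 @ $9.70 + 200 @ $9.20 + 260 @ $10.80 + 168 @ $12.00 = $12,996.80
LIFO COGS: 197 @ $9.85 + 372 @ $12.00 + 260 @ $10.80 + 200 @ $9.20 + 339 @ $9.70 + 89 @ $6.75 = $14,941.50
Difference = |$12,996.80 − $14,941.50| = $1,944.70

$1,944.70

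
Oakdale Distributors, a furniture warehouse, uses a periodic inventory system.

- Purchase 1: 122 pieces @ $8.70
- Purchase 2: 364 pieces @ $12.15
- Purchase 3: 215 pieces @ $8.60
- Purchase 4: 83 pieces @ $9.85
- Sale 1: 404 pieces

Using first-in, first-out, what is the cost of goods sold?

COGS = $4,487.70

Sale 1 (404) [FIFO — oldest first]: 122 @ $8.70 + 282 @ $12.15 = $4,487.70
Ending inventory: 82 @ $12.15 + 215 @ $8.60 + 83 @ $9.85 = $3,662.85
Check: goods available $8,150.55 = COGS $4,487.70 + ending $3,662.85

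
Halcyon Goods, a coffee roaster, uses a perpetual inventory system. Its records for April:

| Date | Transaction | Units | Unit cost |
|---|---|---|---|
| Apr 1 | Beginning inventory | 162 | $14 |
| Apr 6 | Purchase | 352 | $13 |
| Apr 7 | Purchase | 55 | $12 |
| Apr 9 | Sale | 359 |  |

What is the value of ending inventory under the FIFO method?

Apr 9, 359 sold [FIFO — oldest first]: 162 @ $14 + 197 @ $13 = $4,829
Ending inventory: 155 @ $13 + 55 @ $12 = $2,675
Check: goods available $7,504 = COGS $4,829 + ending $2,675

Ending inventory = $2,675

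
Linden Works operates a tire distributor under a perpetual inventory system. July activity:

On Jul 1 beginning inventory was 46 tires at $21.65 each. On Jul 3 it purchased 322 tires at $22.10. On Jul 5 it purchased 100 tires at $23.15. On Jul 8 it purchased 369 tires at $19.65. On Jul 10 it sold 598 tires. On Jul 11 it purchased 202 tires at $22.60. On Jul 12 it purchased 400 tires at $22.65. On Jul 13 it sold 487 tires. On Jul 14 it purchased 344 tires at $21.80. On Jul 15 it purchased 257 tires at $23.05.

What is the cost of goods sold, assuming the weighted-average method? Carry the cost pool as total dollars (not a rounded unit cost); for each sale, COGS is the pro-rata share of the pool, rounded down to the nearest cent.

COGS = $23,443.15

After Jul 1: 46 on hand, pool $995.90 (≈ $21.6500 each)
After Jul 3: 368 on hand, pool $8,112.10 (≈ $22.0437 each)
After Jul 5: 468 on hand, pool $10,427.10 (≈ $22.2801 each)
After Jul 8: 837 on hand, pool $17,677.95 (≈ $21.1206 each)
Jul 10, sell 598: 598/837 × $17,677.95 → $12,630.12
After Jul 11: 441 on hand, pool $9,613.03 (≈ $21.7983 each)
After Jul 12: 841 on hand, pool $18,673.03 (≈ $22.2034 each)
Jul 13, sell 487: 487/841 × $18,673.03 → $10,813.03
After Jul 14: 698 on hand, pool $15,359.20 (≈ $22.0046 each)
After Jul 15: 955 on hand, pool $21,283.05 (≈ $22.2859 each)
Total COGS = $12,630.12 + $10,813.03 = $23,443.15
Ending inventory (cost pool remaining) = $21,283.05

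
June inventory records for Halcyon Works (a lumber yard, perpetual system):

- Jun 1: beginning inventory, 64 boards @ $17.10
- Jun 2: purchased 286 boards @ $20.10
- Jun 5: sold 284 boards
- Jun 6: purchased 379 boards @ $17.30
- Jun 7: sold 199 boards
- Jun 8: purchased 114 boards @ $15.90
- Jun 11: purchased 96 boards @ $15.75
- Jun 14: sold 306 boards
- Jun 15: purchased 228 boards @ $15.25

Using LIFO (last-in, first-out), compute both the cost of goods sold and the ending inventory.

COGS = $14,136.50; ending inventory = $6,064.80

Jun 5, 284 sold [LIFO — newest first]: 284 @ $20.10 = $5,708.40
Jun 7, 199 sold [LIFO — newest first]: 199 @ $17.30 = $3,442.70
Jun 14, 306 sold [LIFO — newest first]: 96 @ $15.75 + 114 @ $15.90 + 96 @ $17.30 = $4,985.40
Total COGS = $5,708.40 + $3,442.70 + $4,985.40 = $14,136.50
Ending inventory: 64 @ $17.10 + 2 @ $20.10 + 84 @ $17.30 + 228 @ $15.25 = $6,064.80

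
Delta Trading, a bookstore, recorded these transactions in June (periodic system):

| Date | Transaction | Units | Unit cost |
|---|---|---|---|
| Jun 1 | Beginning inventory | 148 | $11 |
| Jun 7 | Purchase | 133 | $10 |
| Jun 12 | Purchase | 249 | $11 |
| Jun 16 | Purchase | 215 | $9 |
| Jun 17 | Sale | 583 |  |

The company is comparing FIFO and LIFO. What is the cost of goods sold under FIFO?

FIFO COGS: 148 @ $11 + 133 @ $10 + 249 @ $11 + 53 @ $9 = $6,174
LIFO COGS: 215 @ $9 + 249 @ $11 + 119 @ $10 = $5,864

COGS = $6,174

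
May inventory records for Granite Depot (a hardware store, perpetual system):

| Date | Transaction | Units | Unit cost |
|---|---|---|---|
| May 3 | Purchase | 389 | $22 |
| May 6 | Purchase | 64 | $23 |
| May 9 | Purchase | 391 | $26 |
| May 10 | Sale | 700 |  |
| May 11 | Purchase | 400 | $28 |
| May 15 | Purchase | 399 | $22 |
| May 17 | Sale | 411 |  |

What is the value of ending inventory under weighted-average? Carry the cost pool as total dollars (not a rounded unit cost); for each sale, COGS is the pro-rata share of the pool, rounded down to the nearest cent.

Ending inventory = $13,214.69

After May 3: 389 on hand, pool $8,558.00 (≈ $22.0000 each)
After May 6: 453 on hand, pool $10,030.00 (≈ $22.1413 each)
After May 9: 844 on hand, pool $20,196.00 (≈ $23.9289 each)
May 10, sell 700: 700/844 × $20,196.00 → $16,750.23
After May 11: 544 on hand, pool $14,645.77 (≈ $26.9224 each)
After May 15: 943 on hand, pool $23,423.77 (≈ $24.8396 each)
May 17, sell 411: 411/943 × $23,423.77 → $10,209.08
Total COGS = $16,750.23 + $10,209.08 = $26,959.31
Ending inventory (cost pool remaining) = $13,214.69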